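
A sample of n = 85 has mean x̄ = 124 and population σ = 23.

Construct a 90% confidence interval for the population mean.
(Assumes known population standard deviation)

Answer: (119.8962, 128.1038)

Derivation:
Confidence level: 90%, α = 0.1
z_0.05 = 1.645
SE = σ/√n = 23/√85 = 2.4947
Margin of error = 1.645 × 2.4947 = 4.1038
CI: x̄ ± margin = 124 ± 4.1038
CI: (119.8962, 128.1038)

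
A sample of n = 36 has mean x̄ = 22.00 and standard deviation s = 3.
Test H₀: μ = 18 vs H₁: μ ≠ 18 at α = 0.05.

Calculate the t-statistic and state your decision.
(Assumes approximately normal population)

Answer: t = 8.0000, reject H₀

Derivation:
df = n - 1 = 35
SE = s/√n = 3/√36 = 0.5000
t = (x̄ - μ₀)/SE = (22.00 - 18)/0.5000 = 8.0000
Critical value: t_{0.025,35} = ±2.030
p-value < 0.0001
Decision: reject H₀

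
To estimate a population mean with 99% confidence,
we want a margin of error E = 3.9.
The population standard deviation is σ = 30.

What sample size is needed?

z_0.005 = 2.576
n = (z×σ/E)² = (2.576×30/3.9)²
n = 392.6495
Round up: n = 393

Answer: n = 393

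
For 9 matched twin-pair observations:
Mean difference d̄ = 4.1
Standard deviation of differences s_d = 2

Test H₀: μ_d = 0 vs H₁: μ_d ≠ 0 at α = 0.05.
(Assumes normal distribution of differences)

Answer: t = 6.1497, reject H₀

Derivation:
df = n - 1 = 8
SE = s_d/√n = 2/√9 = 0.6667
t = d̄/SE = 4.1/0.6667 = 6.1497
Critical value: t_{0.025,8} = ±2.306
p-value ≈ 0.0003
Decision: reject H₀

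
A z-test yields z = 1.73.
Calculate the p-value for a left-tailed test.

Answer: p-value ≈ 0.9582

Derivation:
For z = 1.73:
p = P(Z < 1.73) = Φ(1.73) = 0.9582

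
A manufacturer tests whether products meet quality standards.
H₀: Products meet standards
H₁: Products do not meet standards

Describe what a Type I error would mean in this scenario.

Type I error: rejecting H₀ when it is actually true (false positive).
Type II error: failing to reject H₀ when H₁ is actually true (false negative).

Answer: Rejecting good products that actually meet standards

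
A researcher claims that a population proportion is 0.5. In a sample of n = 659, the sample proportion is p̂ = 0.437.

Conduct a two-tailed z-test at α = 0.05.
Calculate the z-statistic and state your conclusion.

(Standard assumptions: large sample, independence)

Answer: z = -3.2346, reject H₀

Derivation:
H₀: p = 0.5, H₁: p ≠ 0.5
Standard error: SE = √(p₀(1-p₀)/n) = √(0.5×0.5/659) = 0.019477
z-statistic: z = (p̂ - p₀)/SE = (0.437 - 0.5)/0.019477 = -3.2346
Critical value: z_0.025 = ±1.960
p-value = 0.0012
Decision: reject H₀ at α = 0.05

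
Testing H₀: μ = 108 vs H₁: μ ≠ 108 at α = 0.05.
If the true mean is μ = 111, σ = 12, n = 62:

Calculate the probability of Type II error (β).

SE = σ/√n = 12/√62 = 1.5240
Critical values: μ₀ ± z_0.025×SE = 108 ± 1.960×1.5240
Acceptance region: (105.0130, 110.9870)
Under H₁ (μ = 111): z_high = (110.9870 - 111)/1.5240 = -0.0085, z_low = (105.0130 - 111)/1.5240 = -3.9285
β = P(not reject | H₁) = Φ(-0.0085) - Φ(-3.9285) ≈ 0.4966

Answer: β ≈ 0.4966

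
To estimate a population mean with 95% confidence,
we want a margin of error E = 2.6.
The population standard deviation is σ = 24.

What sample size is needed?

Answer: n = 328

Derivation:
z_0.025 = 1.960
n = (z×σ/E)² = (1.960×24/2.6)²
n = 327.3316
Round up: n = 328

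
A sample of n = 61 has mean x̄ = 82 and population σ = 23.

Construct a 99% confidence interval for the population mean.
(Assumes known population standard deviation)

Confidence level: 99%, α = 0.01
z_0.005 = 2.576
SE = σ/√n = 23/√61 = 2.9448
Margin of error = 2.576 × 2.9448 = 7.5858
CI: x̄ ± margin = 82 ± 7.5858
CI: (74.4142, 89.5858)

Answer: (74.4142, 89.5858)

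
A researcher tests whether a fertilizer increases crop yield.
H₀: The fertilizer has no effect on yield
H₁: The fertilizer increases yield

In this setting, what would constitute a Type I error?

Type I error: rejecting H₀ when it is actually true (false positive).
Type II error: failing to reject H₀ when H₁ is actually true (false negative).

Answer: Concluding the fertilizer works when it doesn't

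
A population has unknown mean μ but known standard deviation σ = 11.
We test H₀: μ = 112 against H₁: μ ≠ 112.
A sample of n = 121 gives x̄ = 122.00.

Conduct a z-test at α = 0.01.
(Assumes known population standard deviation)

Standard error: SE = σ/√n = 11/√121 = 1.0000
z-statistic: z = (x̄ - μ₀)/SE = (122.00 - 112)/1.0000 = 10.0000
Critical value: ±2.576
p-value < 0.0001
Decision: reject H₀

Answer: z = 10.0000, reject H₀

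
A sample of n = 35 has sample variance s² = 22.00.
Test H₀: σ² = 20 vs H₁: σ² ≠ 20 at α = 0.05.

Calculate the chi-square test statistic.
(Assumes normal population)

df = n - 1 = 34
χ² = (n-1)s²/σ₀² = 34×22.00/20 = 37.4000
Critical values: χ²_{0.975,34} = 19.806, χ²_{0.025,34} = 51.966
Rejection region: χ² < 19.806 or χ² > 51.966
Decision: fail to reject H₀

Answer: χ² = 37.4000, fail to reject H₀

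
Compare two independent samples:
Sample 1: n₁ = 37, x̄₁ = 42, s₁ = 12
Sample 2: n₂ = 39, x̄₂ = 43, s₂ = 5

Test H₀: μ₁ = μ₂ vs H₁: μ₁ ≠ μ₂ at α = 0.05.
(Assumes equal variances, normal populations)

Answer: t = -0.4786, fail to reject H₀

Derivation:
Pooled variance: s²_p = [36×12² + 38×5²]/(74) = 82.8919
s_p = 9.1045
SE = s_p×√(1/n₁ + 1/n₂) = 9.1045×√(1/37 + 1/39) = 2.0894
t = (x̄₁ - x̄₂)/SE = (42 - 43)/2.0894 = -0.4786
df = 74, t-critical = ±1.993
Decision: fail to reject H₀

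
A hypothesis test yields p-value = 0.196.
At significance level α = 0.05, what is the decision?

Answer: fail to reject H₀

Derivation:
Compare p-value to α:
0.196 ≥ 0.05
Decision: fail to reject H₀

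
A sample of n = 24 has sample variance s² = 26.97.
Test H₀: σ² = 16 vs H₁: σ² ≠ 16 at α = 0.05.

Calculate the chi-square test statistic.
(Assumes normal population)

df = n - 1 = 23
χ² = (n-1)s²/σ₀² = 23×26.97/16 = 38.7694
Critical values: χ²_{0.975,23} = 11.689, χ²_{0.025,23} = 38.076
Rejection region: χ² < 11.689 or χ² > 38.076
Decision: reject H₀

Answer: χ² = 38.7694, reject H₀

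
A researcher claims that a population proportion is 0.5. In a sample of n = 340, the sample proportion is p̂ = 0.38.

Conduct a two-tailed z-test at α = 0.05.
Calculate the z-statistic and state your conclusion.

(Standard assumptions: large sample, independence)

Answer: z = -4.4254, reject H₀

Derivation:
H₀: p = 0.5, H₁: p ≠ 0.5
Standard error: SE = √(p₀(1-p₀)/n) = √(0.5×0.5/340) = 0.027116
z-statistic: z = (p̂ - p₀)/SE = (0.38 - 0.5)/0.027116 = -4.4254
Critical value: z_0.025 = ±1.960
p-value < 0.0001
Decision: reject H₀ at α = 0.05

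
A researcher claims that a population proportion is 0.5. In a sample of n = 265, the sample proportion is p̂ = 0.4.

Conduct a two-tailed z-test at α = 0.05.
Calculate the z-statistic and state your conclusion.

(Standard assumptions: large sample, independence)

Answer: z = -3.2557, reject H₀

Derivation:
H₀: p = 0.5, H₁: p ≠ 0.5
Standard error: SE = √(p₀(1-p₀)/n) = √(0.5×0.5/265) = 0.030715
z-statistic: z = (p̂ - p₀)/SE = (0.4 - 0.5)/0.030715 = -3.2557
Critical value: z_0.025 = ±1.960
p-value = 0.0011
Decision: reject H₀ at α = 0.05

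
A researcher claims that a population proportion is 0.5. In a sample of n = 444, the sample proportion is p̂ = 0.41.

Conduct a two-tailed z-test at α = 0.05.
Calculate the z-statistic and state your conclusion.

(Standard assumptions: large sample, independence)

H₀: p = 0.5, H₁: p ≠ 0.5
Standard error: SE = √(p₀(1-p₀)/n) = √(0.5×0.5/444) = 0.023729
z-statistic: z = (p̂ - p₀)/SE = (0.41 - 0.5)/0.023729 = -3.7928
Critical value: z_0.025 = ±1.960
p-value = 0.0001
Decision: reject H₀ at α = 0.05

Answer: z = -3.7928, reject H₀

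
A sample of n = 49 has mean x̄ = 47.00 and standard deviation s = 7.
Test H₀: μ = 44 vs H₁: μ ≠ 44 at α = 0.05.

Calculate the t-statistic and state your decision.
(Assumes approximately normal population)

Answer: t = 3.0000, reject H₀

Derivation:
df = n - 1 = 48
SE = s/√n = 7/√49 = 1.0000
t = (x̄ - μ₀)/SE = (47.00 - 44)/1.0000 = 3.0000
Critical value: t_{0.025,48} = ±2.011
p-value ≈ 0.0043
Decision: reject H₀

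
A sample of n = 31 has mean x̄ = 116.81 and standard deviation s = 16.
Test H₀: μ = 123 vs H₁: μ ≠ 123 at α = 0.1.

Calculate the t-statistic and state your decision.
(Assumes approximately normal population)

Answer: t = -2.1540, reject H₀

Derivation:
df = n - 1 = 30
SE = s/√n = 16/√31 = 2.8737
t = (x̄ - μ₀)/SE = (116.81 - 123)/2.8737 = -2.1540
Critical value: t_{0.05,30} = ±1.697
p-value ≈ 0.0394
Decision: reject H₀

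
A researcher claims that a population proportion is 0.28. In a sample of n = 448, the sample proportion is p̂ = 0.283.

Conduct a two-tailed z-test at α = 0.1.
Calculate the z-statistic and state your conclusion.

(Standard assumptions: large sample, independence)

Answer: z = 0.1414, fail to reject H₀

Derivation:
H₀: p = 0.28, H₁: p ≠ 0.28
Standard error: SE = √(p₀(1-p₀)/n) = √(0.28×0.72/448) = 0.021213
z-statistic: z = (p̂ - p₀)/SE = (0.283 - 0.28)/0.021213 = 0.1414
Critical value: z_0.05 = ±1.645
p-value = 0.8876
Decision: fail to reject H₀ at α = 0.1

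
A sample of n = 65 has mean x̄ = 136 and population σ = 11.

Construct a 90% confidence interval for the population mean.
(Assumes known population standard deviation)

Answer: (133.7556, 138.2444)

Derivation:
Confidence level: 90%, α = 0.1
z_0.05 = 1.645
SE = σ/√n = 11/√65 = 1.3644
Margin of error = 1.645 × 1.3644 = 2.2444
CI: x̄ ± margin = 136 ± 2.2444
CI: (133.7556, 138.2444)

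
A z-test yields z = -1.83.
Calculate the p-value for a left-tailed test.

For z = -1.83:
p = P(Z < -1.83) = Φ(-1.83) = 0.0336

Answer: p-value ≈ 0.0336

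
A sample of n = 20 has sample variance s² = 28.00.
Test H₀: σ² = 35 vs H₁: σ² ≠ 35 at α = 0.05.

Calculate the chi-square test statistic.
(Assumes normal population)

Answer: χ² = 15.2000, fail to reject H₀

Derivation:
df = n - 1 = 19
χ² = (n-1)s²/σ₀² = 19×28.00/35 = 15.2000
Critical values: χ²_{0.975,19} = 8.907, χ²_{0.025,19} = 32.852
Rejection region: χ² < 8.907 or χ² > 32.852
Decision: fail to reject H₀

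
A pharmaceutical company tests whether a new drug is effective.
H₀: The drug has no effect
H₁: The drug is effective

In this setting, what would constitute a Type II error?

A Type I error (probability α) occurs when we reject a true H₀.
A Type II error (probability β) occurs when we fail to reject a false H₀.

Answer: Failing to detect the drug's effect when it actually works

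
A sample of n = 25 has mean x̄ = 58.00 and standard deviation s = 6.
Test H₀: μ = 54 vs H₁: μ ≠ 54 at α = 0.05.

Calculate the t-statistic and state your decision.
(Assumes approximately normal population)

df = n - 1 = 24
SE = s/√n = 6/√25 = 1.2000
t = (x̄ - μ₀)/SE = (58.00 - 54)/1.2000 = 3.3333
Critical value: t_{0.025,24} = ±2.064
p-value ≈ 0.0028
Decision: reject H₀

Answer: t = 3.3333, reject H₀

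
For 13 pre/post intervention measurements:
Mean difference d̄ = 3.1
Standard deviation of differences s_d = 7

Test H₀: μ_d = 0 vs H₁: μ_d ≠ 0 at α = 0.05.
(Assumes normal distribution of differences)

Answer: t = 1.5967, fail to reject H₀

Derivation:
df = n - 1 = 12
SE = s_d/√n = 7/√13 = 1.9415
t = d̄/SE = 3.1/1.9415 = 1.5967
Critical value: t_{0.025,12} = ±2.179
p-value ≈ 0.1363
Decision: fail to reject H₀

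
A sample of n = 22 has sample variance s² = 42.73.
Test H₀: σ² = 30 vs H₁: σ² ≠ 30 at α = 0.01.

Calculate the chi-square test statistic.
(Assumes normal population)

Answer: χ² = 29.9110, fail to reject H₀

Derivation:
df = n - 1 = 21
χ² = (n-1)s²/σ₀² = 21×42.73/30 = 29.9110
Critical values: χ²_{0.995,21} = 8.034, χ²_{0.005,21} = 41.401
Rejection region: χ² < 8.034 or χ² > 41.401
Decision: fail to reject H₀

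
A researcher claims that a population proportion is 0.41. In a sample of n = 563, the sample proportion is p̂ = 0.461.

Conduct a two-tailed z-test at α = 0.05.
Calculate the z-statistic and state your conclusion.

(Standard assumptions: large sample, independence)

Answer: z = 2.4604, reject H₀

Derivation:
H₀: p = 0.41, H₁: p ≠ 0.41
Standard error: SE = √(p₀(1-p₀)/n) = √(0.41×0.59/563) = 0.020728
z-statistic: z = (p̂ - p₀)/SE = (0.461 - 0.41)/0.020728 = 2.4604
Critical value: z_0.025 = ±1.960
p-value = 0.0139
Decision: reject H₀ at α = 0.05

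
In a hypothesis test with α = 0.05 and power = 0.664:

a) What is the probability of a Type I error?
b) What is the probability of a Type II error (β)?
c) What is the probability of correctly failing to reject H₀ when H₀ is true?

a) Type I error probability = α = 0.05
b) Power = P(reject H₀ | H₁ true) = 1 - β = 0.664, so Type II error probability = β = 1 - Power = 0.336
c) P(fail to reject H₀ | H₀ true) = 1 - α = 0.95

Answer: a) 0.05, b) 0.336, c) 0.95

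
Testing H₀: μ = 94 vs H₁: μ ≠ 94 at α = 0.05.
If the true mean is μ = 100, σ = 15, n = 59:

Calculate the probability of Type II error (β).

SE = σ/√n = 15/√59 = 1.9528
Critical values: μ₀ ± z_0.025×SE = 94 ± 1.960×1.9528
Acceptance region: (90.1725, 97.8275)
Under H₁ (μ = 100): z_high = (97.8275 - 100)/1.9528 = -1.1125, z_low = (90.1725 - 100)/1.9528 = -5.0325
β = P(not reject | H₁) = Φ(-1.1125) - Φ(-5.0325) ≈ 0.1330

Answer: β ≈ 0.1330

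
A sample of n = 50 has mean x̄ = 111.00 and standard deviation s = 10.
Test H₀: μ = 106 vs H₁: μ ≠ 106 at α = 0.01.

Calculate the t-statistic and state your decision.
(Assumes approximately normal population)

df = n - 1 = 49
SE = s/√n = 10/√50 = 1.4142
t = (x̄ - μ₀)/SE = (111.00 - 106)/1.4142 = 3.5356
Critical value: t_{0.005,49} = ±2.680
p-value ≈ 0.0009
Decision: reject H₀

Answer: t = 3.5356, reject H₀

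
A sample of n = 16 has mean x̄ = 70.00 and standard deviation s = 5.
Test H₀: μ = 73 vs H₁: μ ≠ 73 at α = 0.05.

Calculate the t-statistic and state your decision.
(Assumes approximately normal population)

df = n - 1 = 15
SE = s/√n = 5/√16 = 1.2500
t = (x̄ - μ₀)/SE = (70.00 - 73)/1.2500 = -2.4000
Critical value: t_{0.025,15} = ±2.131
p-value ≈ 0.0298
Decision: reject H₀

Answer: t = -2.4000, reject H₀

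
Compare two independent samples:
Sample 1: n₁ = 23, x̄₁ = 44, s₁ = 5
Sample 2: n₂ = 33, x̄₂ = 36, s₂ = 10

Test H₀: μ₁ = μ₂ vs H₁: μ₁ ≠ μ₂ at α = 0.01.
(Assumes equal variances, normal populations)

Answer: t = 3.5342, reject H₀

Derivation:
Pooled variance: s²_p = [22×5² + 32×10²]/(54) = 69.4444
s_p = 8.3333
SE = s_p×√(1/n₁ + 1/n₂) = 8.3333×√(1/23 + 1/33) = 2.2636
t = (x̄₁ - x̄₂)/SE = (44 - 36)/2.2636 = 3.5342
df = 54, t-critical = ±2.670
Decision: reject H₀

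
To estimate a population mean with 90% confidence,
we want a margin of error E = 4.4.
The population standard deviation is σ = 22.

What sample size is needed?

Answer: n = 68

Derivation:
z_0.05 = 1.645
n = (z×σ/E)² = (1.645×22/4.4)²
n = 67.6506
Round up: n = 68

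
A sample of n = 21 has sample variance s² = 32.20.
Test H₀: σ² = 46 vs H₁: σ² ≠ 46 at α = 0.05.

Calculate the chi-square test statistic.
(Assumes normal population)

df = n - 1 = 20
χ² = (n-1)s²/σ₀² = 20×32.20/46 = 14.0000
Critical values: χ²_{0.975,20} = 9.591, χ²_{0.025,20} = 34.170
Rejection region: χ² < 9.591 or χ² > 34.170
Decision: fail to reject H₀

Answer: χ² = 14.0000, fail to reject H₀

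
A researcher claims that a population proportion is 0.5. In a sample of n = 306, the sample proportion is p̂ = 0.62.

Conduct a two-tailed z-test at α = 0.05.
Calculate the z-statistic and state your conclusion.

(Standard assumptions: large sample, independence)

H₀: p = 0.5, H₁: p ≠ 0.5
Standard error: SE = √(p₀(1-p₀)/n) = √(0.5×0.5/306) = 0.028583
z-statistic: z = (p̂ - p₀)/SE = (0.62 - 0.5)/0.028583 = 4.1983
Critical value: z_0.025 = ±1.960
p-value < 0.0001
Decision: reject H₀ at α = 0.05

Answer: z = 4.1983, reject H₀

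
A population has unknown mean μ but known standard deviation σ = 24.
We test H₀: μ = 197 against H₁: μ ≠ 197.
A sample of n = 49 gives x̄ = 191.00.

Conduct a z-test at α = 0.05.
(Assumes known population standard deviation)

Answer: z = -1.7500, fail to reject H₀

Derivation:
Standard error: SE = σ/√n = 24/√49 = 3.4286
z-statistic: z = (x̄ - μ₀)/SE = (191.00 - 197)/3.4286 = -1.7500
Critical value: ±1.960
p-value = 0.0801
Decision: fail to reject H₀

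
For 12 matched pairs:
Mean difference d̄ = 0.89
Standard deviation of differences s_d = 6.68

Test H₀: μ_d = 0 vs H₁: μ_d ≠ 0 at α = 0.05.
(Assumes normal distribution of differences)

df = n - 1 = 11
SE = s_d/√n = 6.68/√12 = 1.9283
t = d̄/SE = 0.89/1.9283 = 0.4615
Critical value: t_{0.025,11} = ±2.201
p-value ≈ 0.6534
Decision: fail to reject H₀

Answer: t = 0.4615, fail to reject H₀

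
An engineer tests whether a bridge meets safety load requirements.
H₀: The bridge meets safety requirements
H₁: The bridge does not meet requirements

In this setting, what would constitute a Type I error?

Type I error (α): Rejecting H₀ when H₀ is true
Type II error (β): Failing to reject H₀ when H₁ is true

Answer: Unnecessarily closing a safe bridge for repairs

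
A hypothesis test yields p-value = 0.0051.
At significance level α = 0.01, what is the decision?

Answer: reject H₀

Derivation:
Compare p-value to α:
0.0051 < 0.01
Decision: reject H₀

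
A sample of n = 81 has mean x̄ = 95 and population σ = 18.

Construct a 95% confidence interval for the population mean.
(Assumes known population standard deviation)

Confidence level: 95%, α = 0.05
z_0.025 = 1.960
SE = σ/√n = 18/√81 = 2.0000
Margin of error = 1.960 × 2.0000 = 3.9200
CI: x̄ ± margin = 95 ± 3.9200
CI: (91.0800, 98.9200)

Answer: (91.0800, 98.9200)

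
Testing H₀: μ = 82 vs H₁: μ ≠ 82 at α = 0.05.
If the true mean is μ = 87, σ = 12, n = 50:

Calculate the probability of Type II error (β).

Answer: β ≈ 0.1620

Derivation:
SE = σ/√n = 12/√50 = 1.6971
Critical values: μ₀ ± z_0.025×SE = 82 ± 1.960×1.6971
Acceptance region: (78.6737, 85.3263)
Under H₁ (μ = 87): z_high = (85.3263 - 87)/1.6971 = -0.9862, z_low = (78.6737 - 87)/1.6971 = -4.9062
β = P(not reject | H₁) = Φ(-0.9862) - Φ(-4.9062) ≈ 0.1620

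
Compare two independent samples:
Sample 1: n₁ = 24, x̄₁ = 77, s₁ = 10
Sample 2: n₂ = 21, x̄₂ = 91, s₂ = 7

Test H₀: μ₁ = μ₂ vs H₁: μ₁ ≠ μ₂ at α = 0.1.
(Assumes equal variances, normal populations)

Answer: t = -5.3646, reject H₀

Derivation:
Pooled variance: s²_p = [23×10² + 20×7²]/(43) = 76.2791
s_p = 8.7338
SE = s_p×√(1/n₁ + 1/n₂) = 8.7338×√(1/24 + 1/21) = 2.6097
t = (x̄₁ - x̄₂)/SE = (77 - 91)/2.6097 = -5.3646
df = 43, t-critical = ±1.681
Decision: reject H₀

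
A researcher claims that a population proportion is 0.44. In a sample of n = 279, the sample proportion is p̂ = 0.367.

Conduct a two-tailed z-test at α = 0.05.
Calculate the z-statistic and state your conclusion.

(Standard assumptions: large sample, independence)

H₀: p = 0.44, H₁: p ≠ 0.44
Standard error: SE = √(p₀(1-p₀)/n) = √(0.44×0.56/279) = 0.029718
z-statistic: z = (p̂ - p₀)/SE = (0.367 - 0.44)/0.029718 = -2.4564
Critical value: z_0.025 = ±1.960
p-value = 0.0140
Decision: reject H₀ at α = 0.05

Answer: z = -2.4564, reject H₀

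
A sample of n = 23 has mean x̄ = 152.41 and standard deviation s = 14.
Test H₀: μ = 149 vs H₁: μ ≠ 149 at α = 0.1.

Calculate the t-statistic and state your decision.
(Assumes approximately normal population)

df = n - 1 = 22
SE = s/√n = 14/√23 = 2.9192
t = (x̄ - μ₀)/SE = (152.41 - 149)/2.9192 = 1.1681
Critical value: t_{0.05,22} = ±1.717
p-value ≈ 0.2553
Decision: fail to reject H₀

Answer: t = 1.1681, fail to reject H₀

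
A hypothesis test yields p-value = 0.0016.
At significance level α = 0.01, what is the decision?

Answer: reject H₀

Derivation:
Compare p-value to α:
0.0016 < 0.01
Decision: reject H₀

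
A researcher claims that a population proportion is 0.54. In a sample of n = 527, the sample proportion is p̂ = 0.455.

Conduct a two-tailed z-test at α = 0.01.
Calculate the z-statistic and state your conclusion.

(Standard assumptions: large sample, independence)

Answer: z = -3.9151, reject H₀

Derivation:
H₀: p = 0.54, H₁: p ≠ 0.54
Standard error: SE = √(p₀(1-p₀)/n) = √(0.54×0.46/527) = 0.021711
z-statistic: z = (p̂ - p₀)/SE = (0.455 - 0.54)/0.021711 = -3.9151
Critical value: z_0.005 = ±2.576
p-value = 0.0001
Decision: reject H₀ at α = 0.01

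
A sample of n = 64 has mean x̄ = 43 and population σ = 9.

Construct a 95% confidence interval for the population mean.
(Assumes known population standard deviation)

Confidence level: 95%, α = 0.05
z_0.025 = 1.960
SE = σ/√n = 9/√64 = 1.1250
Margin of error = 1.960 × 1.1250 = 2.2050
CI: x̄ ± margin = 43 ± 2.2050
CI: (40.7950, 45.2050)

Answer: (40.7950, 45.2050)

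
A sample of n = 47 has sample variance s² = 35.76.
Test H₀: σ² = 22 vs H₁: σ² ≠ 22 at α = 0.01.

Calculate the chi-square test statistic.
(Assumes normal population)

df = n - 1 = 46
χ² = (n-1)s²/σ₀² = 46×35.76/22 = 74.7709
Critical values: χ²_{0.995,46} = 25.041, χ²_{0.005,46} = 74.437
Rejection region: χ² < 25.041 or χ² > 74.437
Decision: reject H₀

Answer: χ² = 74.7709, reject H₀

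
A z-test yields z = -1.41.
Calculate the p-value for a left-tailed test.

For z = -1.41:
p = P(Z < -1.41) = Φ(-1.41) = 0.0793

Answer: p-value ≈ 0.0793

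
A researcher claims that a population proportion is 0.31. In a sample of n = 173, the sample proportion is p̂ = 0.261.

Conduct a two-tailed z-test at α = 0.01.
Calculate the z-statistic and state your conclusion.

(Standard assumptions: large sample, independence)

H₀: p = 0.31, H₁: p ≠ 0.31
Standard error: SE = √(p₀(1-p₀)/n) = √(0.31×0.69/173) = 0.035163
z-statistic: z = (p̂ - p₀)/SE = (0.261 - 0.31)/0.035163 = -1.3935
Critical value: z_0.005 = ±2.576
p-value = 0.1635
Decision: fail to reject H₀ at α = 0.01

Answer: z = -1.3935, fail to reject H₀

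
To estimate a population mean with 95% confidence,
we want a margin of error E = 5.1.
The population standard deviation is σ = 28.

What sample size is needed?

Answer: n = 116

Derivation:
z_0.025 = 1.960
n = (z×σ/E)² = (1.960×28/5.1)²
n = 115.7945
Round up: n = 116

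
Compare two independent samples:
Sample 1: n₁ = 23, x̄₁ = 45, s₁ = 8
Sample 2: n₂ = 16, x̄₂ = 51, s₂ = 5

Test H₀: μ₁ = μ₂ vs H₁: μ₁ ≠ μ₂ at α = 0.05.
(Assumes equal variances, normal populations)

Answer: t = -2.6550, reject H₀

Derivation:
Pooled variance: s²_p = [22×8² + 15×5²]/(37) = 48.1892
s_p = 6.9418
SE = s_p×√(1/n₁ + 1/n₂) = 6.9418×√(1/23 + 1/16) = 2.2599
t = (x̄₁ - x̄₂)/SE = (45 - 51)/2.2599 = -2.6550
df = 37, t-critical = ±2.026
Decision: reject H₀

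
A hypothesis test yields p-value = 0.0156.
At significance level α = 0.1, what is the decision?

Answer: reject H₀

Derivation:
Compare p-value to α:
0.0156 < 0.1
Decision: reject H₀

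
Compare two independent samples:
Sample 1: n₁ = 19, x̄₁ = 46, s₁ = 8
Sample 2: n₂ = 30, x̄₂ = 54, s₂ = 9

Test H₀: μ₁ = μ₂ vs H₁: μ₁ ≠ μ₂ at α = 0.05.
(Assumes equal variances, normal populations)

Answer: t = -3.1614, reject H₀

Derivation:
Pooled variance: s²_p = [18×8² + 29×9²]/(47) = 74.4894
s_p = 8.6307
SE = s_p×√(1/n₁ + 1/n₂) = 8.6307×√(1/19 + 1/30) = 2.5305
t = (x̄₁ - x̄₂)/SE = (46 - 54)/2.5305 = -3.1614
df = 47, t-critical = ±2.012
Decision: reject H₀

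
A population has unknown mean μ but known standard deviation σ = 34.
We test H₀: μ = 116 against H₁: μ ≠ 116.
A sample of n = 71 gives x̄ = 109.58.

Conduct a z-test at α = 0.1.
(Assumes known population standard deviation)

Answer: z = -1.5910, fail to reject H₀

Derivation:
Standard error: SE = σ/√n = 34/√71 = 4.0351
z-statistic: z = (x̄ - μ₀)/SE = (109.58 - 116)/4.0351 = -1.5910
Critical value: ±1.645
p-value = 0.1116
Decision: fail to reject H₀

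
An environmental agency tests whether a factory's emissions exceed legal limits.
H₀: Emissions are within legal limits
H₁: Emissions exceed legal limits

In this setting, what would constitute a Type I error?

Answer: Citing a compliant factory for excess emissions

Derivation:
Type I error: rejecting H₀ when it is actually true (false positive).
Type II error: failing to reject H₀ when H₁ is actually true (false negative).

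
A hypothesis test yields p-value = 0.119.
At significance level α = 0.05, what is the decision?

Answer: fail to reject H₀

Derivation:
Compare p-value to α:
0.119 ≥ 0.05
Decision: fail to reject H₀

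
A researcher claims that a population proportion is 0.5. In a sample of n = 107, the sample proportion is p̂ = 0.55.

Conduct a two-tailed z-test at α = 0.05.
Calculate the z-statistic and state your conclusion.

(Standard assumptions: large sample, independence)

Answer: z = 1.0344, fail to reject H₀

Derivation:
H₀: p = 0.5, H₁: p ≠ 0.5
Standard error: SE = √(p₀(1-p₀)/n) = √(0.5×0.5/107) = 0.048337
z-statistic: z = (p̂ - p₀)/SE = (0.55 - 0.5)/0.048337 = 1.0344
Critical value: z_0.025 = ±1.960
p-value = 0.3009
Decision: fail to reject H₀ at α = 0.05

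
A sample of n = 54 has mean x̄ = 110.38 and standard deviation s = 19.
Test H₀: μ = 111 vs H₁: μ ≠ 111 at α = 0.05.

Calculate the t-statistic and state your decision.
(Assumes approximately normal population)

df = n - 1 = 53
SE = s/√n = 19/√54 = 2.5856
t = (x̄ - μ₀)/SE = (110.38 - 111)/2.5856 = -0.2398
Critical value: t_{0.025,53} = ±2.006
p-value ≈ 0.8114
Decision: fail to reject H₀

Answer: t = -0.2398, fail to reject H₀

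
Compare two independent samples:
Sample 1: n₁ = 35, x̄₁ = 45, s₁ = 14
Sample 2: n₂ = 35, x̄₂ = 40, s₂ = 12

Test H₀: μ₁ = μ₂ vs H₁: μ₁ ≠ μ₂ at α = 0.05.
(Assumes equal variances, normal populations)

Answer: t = 1.6042, fail to reject H₀

Derivation:
Pooled variance: s²_p = [34×14² + 34×12²]/(68) = 170.0000
s_p = 13.0384
SE = s_p×√(1/n₁ + 1/n₂) = 13.0384×√(1/35 + 1/35) = 3.1168
t = (x̄₁ - x̄₂)/SE = (45 - 40)/3.1168 = 1.6042
df = 68, t-critical = ±1.995
Decision: fail to reject H₀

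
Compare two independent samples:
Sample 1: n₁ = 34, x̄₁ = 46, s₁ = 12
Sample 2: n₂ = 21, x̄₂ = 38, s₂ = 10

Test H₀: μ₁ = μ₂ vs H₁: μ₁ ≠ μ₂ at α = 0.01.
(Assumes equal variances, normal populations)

Pooled variance: s²_p = [33×12² + 20×10²]/(53) = 127.3962
s_p = 11.2870
SE = s_p×√(1/n₁ + 1/n₂) = 11.2870×√(1/34 + 1/21) = 3.1326
t = (x̄₁ - x̄₂)/SE = (46 - 38)/3.1326 = 2.5538
df = 53, t-critical = ±2.672
Decision: fail to reject H₀

Answer: t = 2.5538, fail to reject H₀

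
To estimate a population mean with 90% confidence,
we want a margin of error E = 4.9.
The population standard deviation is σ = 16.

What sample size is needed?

z_0.05 = 1.645
n = (z×σ/E)² = (1.645×16/4.9)²
n = 28.8522
Round up: n = 29

Answer: n = 29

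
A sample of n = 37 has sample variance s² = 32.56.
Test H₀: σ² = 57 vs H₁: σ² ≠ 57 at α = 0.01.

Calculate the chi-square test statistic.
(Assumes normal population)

df = n - 1 = 36
χ² = (n-1)s²/σ₀² = 36×32.56/57 = 20.5642
Critical values: χ²_{0.995,36} = 17.887, χ²_{0.005,36} = 61.581
Rejection region: χ² < 17.887 or χ² > 61.581
Decision: fail to reject H₀

Answer: χ² = 20.5642, fail to reject H₀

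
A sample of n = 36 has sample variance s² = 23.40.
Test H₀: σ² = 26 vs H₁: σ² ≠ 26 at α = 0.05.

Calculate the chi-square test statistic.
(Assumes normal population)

Answer: χ² = 31.5000, fail to reject H₀

Derivation:
df = n - 1 = 35
χ² = (n-1)s²/σ₀² = 35×23.40/26 = 31.5000
Critical values: χ²_{0.975,35} = 20.569, χ²_{0.025,35} = 53.203
Rejection region: χ² < 20.569 or χ² > 53.203
Decision: fail to reject H₀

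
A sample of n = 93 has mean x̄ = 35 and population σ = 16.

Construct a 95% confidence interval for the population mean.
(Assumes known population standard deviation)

Answer: (31.7482, 38.2518)

Derivation:
Confidence level: 95%, α = 0.05
z_0.025 = 1.960
SE = σ/√n = 16/√93 = 1.6591
Margin of error = 1.960 × 1.6591 = 3.2518
CI: x̄ ± margin = 35 ± 3.2518
CI: (31.7482, 38.2518)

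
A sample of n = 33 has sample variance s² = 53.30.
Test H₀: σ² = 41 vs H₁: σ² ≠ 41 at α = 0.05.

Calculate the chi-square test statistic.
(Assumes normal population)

Answer: χ² = 41.6000, fail to reject H₀

Derivation:
df = n - 1 = 32
χ² = (n-1)s²/σ₀² = 32×53.30/41 = 41.6000
Critical values: χ²_{0.975,32} = 18.291, χ²_{0.025,32} = 49.480
Rejection region: χ² < 18.291 or χ² > 49.480
Decision: fail to reject H₀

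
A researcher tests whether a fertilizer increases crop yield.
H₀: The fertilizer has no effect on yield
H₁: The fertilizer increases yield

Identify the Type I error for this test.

Answer: Concluding the fertilizer works when it doesn't

Derivation:
A Type I error (probability α) occurs when we reject a true H₀.
A Type II error (probability β) occurs when we fail to reject a false H₀.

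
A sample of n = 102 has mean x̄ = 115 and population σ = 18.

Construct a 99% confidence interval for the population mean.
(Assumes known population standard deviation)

Answer: (110.4088, 119.5912)

Derivation:
Confidence level: 99%, α = 0.01
z_0.005 = 2.576
SE = σ/√n = 18/√102 = 1.7823
Margin of error = 2.576 × 1.7823 = 4.5912
CI: x̄ ± margin = 115 ± 4.5912
CI: (110.4088, 119.5912)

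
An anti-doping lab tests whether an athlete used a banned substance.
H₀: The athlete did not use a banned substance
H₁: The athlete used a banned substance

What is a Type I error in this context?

Answer: Falsely accusing a clean athlete of doping

Derivation:
Type I error (α): Rejecting H₀ when H₀ is true
Type II error (β): Failing to reject H₀ when H₁ is true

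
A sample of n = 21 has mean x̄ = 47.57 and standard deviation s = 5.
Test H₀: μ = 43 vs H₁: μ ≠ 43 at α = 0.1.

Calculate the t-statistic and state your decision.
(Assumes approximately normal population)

Answer: t = 4.1884, reject H₀

Derivation:
df = n - 1 = 20
SE = s/√n = 5/√21 = 1.0911
t = (x̄ - μ₀)/SE = (47.57 - 43)/1.0911 = 4.1884
Critical value: t_{0.05,20} = ±1.725
p-value ≈ 0.0005
Decision: reject H₀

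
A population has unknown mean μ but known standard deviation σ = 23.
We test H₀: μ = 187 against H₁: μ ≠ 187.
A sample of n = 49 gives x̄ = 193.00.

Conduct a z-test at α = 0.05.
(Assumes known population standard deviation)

Standard error: SE = σ/√n = 23/√49 = 3.2857
z-statistic: z = (x̄ - μ₀)/SE = (193.00 - 187)/3.2857 = 1.8261
Critical value: ±1.960
p-value = 0.0678
Decision: fail to reject H₀

Answer: z = 1.8261, fail to reject H₀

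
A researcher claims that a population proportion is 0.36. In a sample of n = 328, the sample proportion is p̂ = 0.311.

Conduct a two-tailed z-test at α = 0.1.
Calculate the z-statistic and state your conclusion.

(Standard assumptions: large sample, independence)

H₀: p = 0.36, H₁: p ≠ 0.36
Standard error: SE = √(p₀(1-p₀)/n) = √(0.36×0.64/328) = 0.026504
z-statistic: z = (p̂ - p₀)/SE = (0.311 - 0.36)/0.026504 = -1.8488
Critical value: z_0.05 = ±1.645
p-value = 0.0645
Decision: reject H₀ at α = 0.1

Answer: z = -1.8488, reject H₀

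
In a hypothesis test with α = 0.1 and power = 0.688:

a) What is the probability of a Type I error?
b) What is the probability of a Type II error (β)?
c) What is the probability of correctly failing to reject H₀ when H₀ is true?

a) Type I error probability = α = 0.1
b) Power = P(reject H₀ | H₁ true) = 1 - β = 0.688, so Type II error probability = β = 1 - Power = 0.312
c) P(fail to reject H₀ | H₀ true) = 1 - α = 0.9

Answer: a) 0.1, b) 0.312, c) 0.9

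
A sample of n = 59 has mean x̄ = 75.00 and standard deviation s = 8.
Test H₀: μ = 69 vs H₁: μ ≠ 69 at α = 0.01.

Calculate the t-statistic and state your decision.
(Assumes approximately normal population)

df = n - 1 = 58
SE = s/√n = 8/√59 = 1.0415
t = (x̄ - μ₀)/SE = (75.00 - 69)/1.0415 = 5.7609
Critical value: t_{0.005,58} = ±2.663
p-value < 0.0001
Decision: reject H₀

Answer: t = 5.7609, reject H₀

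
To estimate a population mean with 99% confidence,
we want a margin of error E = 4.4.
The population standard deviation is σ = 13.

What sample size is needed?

z_0.005 = 2.576
n = (z×σ/E)² = (2.576×13/4.4)²
n = 57.9259
Round up: n = 58

Answer: n = 58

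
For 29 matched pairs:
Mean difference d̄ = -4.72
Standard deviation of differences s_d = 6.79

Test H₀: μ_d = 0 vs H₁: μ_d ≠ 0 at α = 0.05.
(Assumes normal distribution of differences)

Answer: t = -3.7434, reject H₀

Derivation:
df = n - 1 = 28
SE = s_d/√n = 6.79/√29 = 1.2609
t = d̄/SE = -4.72/1.2609 = -3.7434
Critical value: t_{0.025,28} = ±2.048
p-value ≈ 0.0008
Decision: reject H₀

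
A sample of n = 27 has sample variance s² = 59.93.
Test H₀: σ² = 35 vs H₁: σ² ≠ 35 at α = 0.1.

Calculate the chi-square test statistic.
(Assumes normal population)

Answer: χ² = 44.5194, reject H₀

Derivation:
df = n - 1 = 26
χ² = (n-1)s²/σ₀² = 26×59.93/35 = 44.5194
Critical values: χ²_{0.95,26} = 15.379, χ²_{0.05,26} = 38.885
Rejection region: χ² < 15.379 or χ² > 38.885
Decision: reject H₀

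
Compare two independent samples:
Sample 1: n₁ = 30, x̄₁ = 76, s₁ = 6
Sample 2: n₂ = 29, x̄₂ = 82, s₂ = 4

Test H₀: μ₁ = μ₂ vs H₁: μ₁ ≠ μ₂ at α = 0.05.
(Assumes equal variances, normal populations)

Answer: t = -4.5035, reject H₀

Derivation:
Pooled variance: s²_p = [29×6² + 28×4²]/(57) = 26.1754
s_p = 5.1162
SE = s_p×√(1/n₁ + 1/n₂) = 5.1162×√(1/30 + 1/29) = 1.3323
t = (x̄₁ - x̄₂)/SE = (76 - 82)/1.3323 = -4.5035
df = 57, t-critical = ±2.002
Decision: reject H₀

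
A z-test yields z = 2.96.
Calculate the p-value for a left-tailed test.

For z = 2.96:
p = P(Z < 2.96) = Φ(2.96) = 0.9985

Answer: p-value ≈ 0.9985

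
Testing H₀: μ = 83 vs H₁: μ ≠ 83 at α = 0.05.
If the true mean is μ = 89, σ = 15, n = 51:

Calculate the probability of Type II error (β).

Answer: β ≈ 0.1850

Derivation:
SE = σ/√n = 15/√51 = 2.1004
Critical values: μ₀ ± z_0.025×SE = 83 ± 1.960×2.1004
Acceptance region: (78.8832, 87.1168)
Under H₁ (μ = 89): z_high = (87.1168 - 89)/2.1004 = -0.8966, z_low = (78.8832 - 89)/2.1004 = -4.8166
β = P(not reject | H₁) = Φ(-0.8966) - Φ(-4.8166) ≈ 0.1850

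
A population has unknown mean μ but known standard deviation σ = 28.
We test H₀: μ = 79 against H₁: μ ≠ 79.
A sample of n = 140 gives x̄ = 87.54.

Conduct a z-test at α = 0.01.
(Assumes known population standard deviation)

Answer: z = 3.6089, reject H₀

Derivation:
Standard error: SE = σ/√n = 28/√140 = 2.3664
z-statistic: z = (x̄ - μ₀)/SE = (87.54 - 79)/2.3664 = 3.6089
Critical value: ±2.576
p-value = 0.0003
Decision: reject H₀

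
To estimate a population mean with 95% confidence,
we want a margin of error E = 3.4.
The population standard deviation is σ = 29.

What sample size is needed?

z_0.025 = 1.960
n = (z×σ/E)² = (1.960×29/3.4)²
n = 279.4797
Round up: n = 280

Answer: n = 280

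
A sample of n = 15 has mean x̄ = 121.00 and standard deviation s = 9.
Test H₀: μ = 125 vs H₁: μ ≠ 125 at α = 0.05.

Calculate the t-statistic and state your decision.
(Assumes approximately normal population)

df = n - 1 = 14
SE = s/√n = 9/√15 = 2.3238
t = (x̄ - μ₀)/SE = (121.00 - 125)/2.3238 = -1.7213
Critical value: t_{0.025,14} = ±2.145
p-value ≈ 0.1072
Decision: fail to reject H₀

Answer: t = -1.7213, fail to reject H₀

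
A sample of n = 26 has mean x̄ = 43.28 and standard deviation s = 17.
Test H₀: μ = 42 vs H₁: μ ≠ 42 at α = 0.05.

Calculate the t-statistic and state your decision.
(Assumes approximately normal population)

df = n - 1 = 25
SE = s/√n = 17/√26 = 3.3340
t = (x̄ - μ₀)/SE = (43.28 - 42)/3.3340 = 0.3839
Critical value: t_{0.025,25} = ±2.060
p-value ≈ 0.7043
Decision: fail to reject H₀

Answer: t = 0.3839, fail to reject H₀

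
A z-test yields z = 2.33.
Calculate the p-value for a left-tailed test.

For z = 2.33:
p = P(Z < 2.33) = Φ(2.33) = 0.9901

Answer: p-value ≈ 0.9901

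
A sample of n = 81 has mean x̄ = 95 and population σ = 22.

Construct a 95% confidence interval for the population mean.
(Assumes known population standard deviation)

Answer: (90.2090, 99.7910)

Derivation:
Confidence level: 95%, α = 0.05
z_0.025 = 1.960
SE = σ/√n = 22/√81 = 2.4444
Margin of error = 1.960 × 2.4444 = 4.7910
CI: x̄ ± margin = 95 ± 4.7910
CI: (90.2090, 99.7910)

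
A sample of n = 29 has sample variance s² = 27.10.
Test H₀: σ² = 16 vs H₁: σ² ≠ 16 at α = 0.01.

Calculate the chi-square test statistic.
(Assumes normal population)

Answer: χ² = 47.4250, fail to reject H₀

Derivation:
df = n - 1 = 28
χ² = (n-1)s²/σ₀² = 28×27.10/16 = 47.4250
Critical values: χ²_{0.995,28} = 12.461, χ²_{0.005,28} = 50.993
Rejection region: χ² < 12.461 or χ² > 50.993
Decision: fail to reject H₀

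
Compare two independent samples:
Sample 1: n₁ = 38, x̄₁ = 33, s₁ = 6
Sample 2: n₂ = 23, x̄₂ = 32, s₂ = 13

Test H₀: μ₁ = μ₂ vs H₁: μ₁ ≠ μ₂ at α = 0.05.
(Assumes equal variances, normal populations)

Pooled variance: s²_p = [37×6² + 22×13²]/(59) = 85.5932
s_p = 9.2517
SE = s_p×√(1/n₁ + 1/n₂) = 9.2517×√(1/38 + 1/23) = 2.4442
t = (x̄₁ - x̄₂)/SE = (33 - 32)/2.4442 = 0.4091
df = 59, t-critical = ±2.001
Decision: fail to reject H₀

Answer: t = 0.4091, fail to reject H₀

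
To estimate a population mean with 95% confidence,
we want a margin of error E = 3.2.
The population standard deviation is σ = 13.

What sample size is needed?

z_0.025 = 1.960
n = (z×σ/E)² = (1.960×13/3.2)²
n = 63.4014
Round up: n = 64

Answer: n = 64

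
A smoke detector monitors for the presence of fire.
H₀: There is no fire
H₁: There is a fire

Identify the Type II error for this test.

Type I error: rejecting H₀ when it is actually true (false positive).
Type II error: failing to reject H₀ when H₁ is actually true (false negative).

Answer: The alarm fails to sound when there actually is a fire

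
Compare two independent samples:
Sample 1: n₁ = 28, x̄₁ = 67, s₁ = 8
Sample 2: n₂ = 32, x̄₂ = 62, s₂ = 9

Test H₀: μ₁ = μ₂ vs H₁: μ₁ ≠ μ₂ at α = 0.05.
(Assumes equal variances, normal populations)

Answer: t = 2.2601, reject H₀

Derivation:
Pooled variance: s²_p = [27×8² + 31×9²]/(58) = 73.0862
s_p = 8.5490
SE = s_p×√(1/n₁ + 1/n₂) = 8.5490×√(1/28 + 1/32) = 2.2123
t = (x̄₁ - x̄₂)/SE = (67 - 62)/2.2123 = 2.2601
df = 58, t-critical = ±2.002
Decision: reject H₀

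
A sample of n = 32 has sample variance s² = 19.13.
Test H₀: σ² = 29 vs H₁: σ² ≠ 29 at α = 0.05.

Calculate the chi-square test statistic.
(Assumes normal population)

df = n - 1 = 31
χ² = (n-1)s²/σ₀² = 31×19.13/29 = 20.4493
Critical values: χ²_{0.975,31} = 17.539, χ²_{0.025,31} = 48.232
Rejection region: χ² < 17.539 or χ² > 48.232
Decision: fail to reject H₀

Answer: χ² = 20.4493, fail to reject H₀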